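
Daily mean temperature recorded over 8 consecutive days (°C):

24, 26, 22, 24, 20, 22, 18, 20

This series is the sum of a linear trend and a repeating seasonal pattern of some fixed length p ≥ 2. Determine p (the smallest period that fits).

First differences y_{t+1} − y_t: 2, -4, 2, -4, 2, -4, …
The difference pattern repeats every 2 terms and not for any smaller step, so p = 2.

2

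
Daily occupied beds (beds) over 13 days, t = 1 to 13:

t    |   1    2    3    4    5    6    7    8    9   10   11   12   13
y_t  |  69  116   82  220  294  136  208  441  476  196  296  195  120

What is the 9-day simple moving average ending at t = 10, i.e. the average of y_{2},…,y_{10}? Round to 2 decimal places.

241.00

Sum of periods 2–10: 116 + 82 + 220 + 294 + 136 + 208 + 441 + 476 + 196 = 2169
Divide by 9: 2169 / 9 = 241.00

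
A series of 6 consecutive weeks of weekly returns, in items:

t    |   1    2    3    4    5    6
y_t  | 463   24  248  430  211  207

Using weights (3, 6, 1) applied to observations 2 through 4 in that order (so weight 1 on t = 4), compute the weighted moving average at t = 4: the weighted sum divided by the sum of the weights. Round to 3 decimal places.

199.000

Weighted sum: 3·24 + 6·248 + 1·430 = 72 + 1488 + 430 = 1990
Weight total: 3 + 6 + 1 = 10
WMA = 1990 / 10 = 199.000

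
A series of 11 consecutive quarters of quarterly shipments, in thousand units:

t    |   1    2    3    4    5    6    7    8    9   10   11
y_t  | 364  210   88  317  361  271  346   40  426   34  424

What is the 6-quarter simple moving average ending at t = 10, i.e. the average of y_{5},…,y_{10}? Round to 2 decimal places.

246.33

Sum of periods 5–10: 361 + 271 + 346 + 40 + 426 + 34 = 1478
Divide by 6: 1478 / 6 = 246.33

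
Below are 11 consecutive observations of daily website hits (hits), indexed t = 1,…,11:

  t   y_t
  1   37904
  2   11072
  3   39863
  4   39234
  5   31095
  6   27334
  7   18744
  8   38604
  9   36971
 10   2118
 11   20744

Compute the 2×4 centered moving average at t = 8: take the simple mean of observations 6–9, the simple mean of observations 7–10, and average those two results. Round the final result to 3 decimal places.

Sum over 6–9: 27334 + 18744 + 38604 + 36971 = 121653
Sum over 7–10: 18744 + 38604 + 36971 + 2118 = 96437
CMA at t=8 = (121653 + 96437) / (2·4) = 218090 / 8 = 27261.250

27261.250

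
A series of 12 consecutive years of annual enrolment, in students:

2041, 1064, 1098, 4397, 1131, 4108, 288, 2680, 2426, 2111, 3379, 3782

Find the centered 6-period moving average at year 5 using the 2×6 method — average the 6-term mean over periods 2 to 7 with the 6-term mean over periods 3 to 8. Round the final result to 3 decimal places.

Sum over 2–7: 1064 + 1098 + 4397 + 1131 + 4108 + 288 = 12086
Sum over 3–8: 1098 + 4397 + 1131 + 4108 + 288 + 2680 = 13702
CMA at t=5 = (12086 + 13702) / (2·6) = 25788 / 12 = 2149.000

2149.000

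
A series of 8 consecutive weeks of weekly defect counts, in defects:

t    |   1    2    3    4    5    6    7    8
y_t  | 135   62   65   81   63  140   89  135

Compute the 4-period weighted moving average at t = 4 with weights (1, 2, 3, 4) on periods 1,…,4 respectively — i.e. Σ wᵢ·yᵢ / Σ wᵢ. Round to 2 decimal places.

Weighted sum: 1·135 + 2·62 + 3·65 + 4·81 = 135 + 124 + 195 + 324 = 778
Weight total: 1 + 2 + 3 + 4 = 10
WMA = 778 / 10 = 77.80

77.80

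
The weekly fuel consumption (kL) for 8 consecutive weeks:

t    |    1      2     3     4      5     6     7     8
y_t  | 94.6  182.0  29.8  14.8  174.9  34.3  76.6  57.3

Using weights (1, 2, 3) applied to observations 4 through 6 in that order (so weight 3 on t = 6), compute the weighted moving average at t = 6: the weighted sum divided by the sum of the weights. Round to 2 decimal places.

Weighted sum: 1·14.8 + 2·174.9 + 3·34.3 = 14.8 + 349.8 + 102.9 = 467.5
Weight total: 1 + 2 + 3 = 6
WMA = 467.5 / 6 = 77.92

77.92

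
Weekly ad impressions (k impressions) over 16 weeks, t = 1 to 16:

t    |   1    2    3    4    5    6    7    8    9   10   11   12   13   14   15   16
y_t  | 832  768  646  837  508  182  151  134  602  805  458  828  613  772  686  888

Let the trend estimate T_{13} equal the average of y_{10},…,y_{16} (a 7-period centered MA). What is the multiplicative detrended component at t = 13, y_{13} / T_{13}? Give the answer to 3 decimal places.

0.850

Trend T_13 = (805 + 458 + 828 + 613 + 772 + 686 + 888) / 7 = 5050/7 = 721.42857
Ratio to trend: 613 / 721.42857 = 0.850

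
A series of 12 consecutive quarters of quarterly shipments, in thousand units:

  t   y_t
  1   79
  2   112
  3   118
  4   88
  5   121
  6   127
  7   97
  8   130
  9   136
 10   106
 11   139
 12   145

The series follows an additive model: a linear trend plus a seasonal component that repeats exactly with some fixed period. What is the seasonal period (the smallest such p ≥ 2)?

3

First differences y_{t+1} − y_t: 33, 6, -30, 33, 6, -30, 33, 6, …
The difference pattern repeats every 3 terms and not for any smaller step, so p = 3.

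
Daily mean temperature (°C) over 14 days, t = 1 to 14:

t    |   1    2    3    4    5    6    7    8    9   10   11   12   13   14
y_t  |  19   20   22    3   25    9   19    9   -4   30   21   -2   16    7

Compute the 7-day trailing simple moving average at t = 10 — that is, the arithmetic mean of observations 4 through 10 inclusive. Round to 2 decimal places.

Sum of periods 4–10: 3 + 25 + 9 + 19 + 9 + (-4) + 30 = 91
Divide by 7: 91 / 7 = 13.00

13.00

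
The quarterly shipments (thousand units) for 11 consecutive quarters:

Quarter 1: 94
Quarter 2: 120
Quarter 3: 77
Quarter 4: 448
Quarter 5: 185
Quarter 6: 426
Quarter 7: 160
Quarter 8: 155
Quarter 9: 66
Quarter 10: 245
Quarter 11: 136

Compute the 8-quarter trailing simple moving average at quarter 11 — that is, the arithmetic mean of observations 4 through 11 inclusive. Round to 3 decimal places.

Sum of periods 4–11: 448 + 185 + 426 + 160 + 155 + 66 + 245 + 136 = 1821
Divide by 8: 1821 / 8 = 227.625

227.625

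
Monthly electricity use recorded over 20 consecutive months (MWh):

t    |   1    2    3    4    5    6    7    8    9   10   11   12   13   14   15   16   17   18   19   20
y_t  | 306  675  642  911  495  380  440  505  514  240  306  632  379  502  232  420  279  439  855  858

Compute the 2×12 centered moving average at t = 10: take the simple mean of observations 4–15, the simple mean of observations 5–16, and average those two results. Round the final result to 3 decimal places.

440.875

Sum over 4–15: 911 + 495 + 380 + 440 + 505 + 514 + 240 + 306 + 632 + 379 + 502 + 232 = 5536
Sum over 5–16: 495 + 380 + 440 + 505 + 514 + 240 + 306 + 632 + 379 + 502 + 232 + 420 = 5045
CMA at t=10 = (5536 + 5045) / (2·12) = 10581 / 24 = 440.875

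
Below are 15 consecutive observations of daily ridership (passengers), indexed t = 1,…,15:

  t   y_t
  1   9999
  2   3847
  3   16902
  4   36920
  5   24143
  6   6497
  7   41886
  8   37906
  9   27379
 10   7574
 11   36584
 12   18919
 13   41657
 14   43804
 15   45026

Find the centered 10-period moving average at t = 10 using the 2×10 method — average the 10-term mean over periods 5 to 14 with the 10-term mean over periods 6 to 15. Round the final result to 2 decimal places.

29679.05

Sum over 5–14: 24143 + 6497 + 41886 + 37906 + 27379 + 7574 + 36584 + 18919 + 41657 + 43804 = 286349
Sum over 6–15: 6497 + 41886 + 37906 + 27379 + 7574 + 36584 + 18919 + 41657 + 43804 + 45026 = 307232
CMA at t=10 = (286349 + 307232) / (2·10) = 593581 / 20 = 29679.05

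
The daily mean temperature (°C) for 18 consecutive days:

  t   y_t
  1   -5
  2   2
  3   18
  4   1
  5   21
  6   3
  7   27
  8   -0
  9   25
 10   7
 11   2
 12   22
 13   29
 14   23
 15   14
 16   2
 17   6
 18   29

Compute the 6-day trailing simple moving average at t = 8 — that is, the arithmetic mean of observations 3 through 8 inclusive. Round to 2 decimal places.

Sum of periods 3–8: 18 + 1 + 21 + 3 + 27 + (-0) = 70
Divide by 6: 70 / 6 = 11.67

11.67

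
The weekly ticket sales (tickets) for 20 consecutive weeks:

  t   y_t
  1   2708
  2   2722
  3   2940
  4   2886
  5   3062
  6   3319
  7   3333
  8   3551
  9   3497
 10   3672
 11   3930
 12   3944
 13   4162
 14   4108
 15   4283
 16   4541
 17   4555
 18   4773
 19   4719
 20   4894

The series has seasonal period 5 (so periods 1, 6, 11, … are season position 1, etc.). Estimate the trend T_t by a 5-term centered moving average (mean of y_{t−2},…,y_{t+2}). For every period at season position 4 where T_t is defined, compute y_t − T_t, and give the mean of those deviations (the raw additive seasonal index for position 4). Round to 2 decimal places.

Season position 4 occurs at t = 4, 9, 14 (where T_t is defined).
t=4: T_4 = 2985.8000; y_4 − T_4 = 2886 − 2985.8000 = -99.8000
t=9: T_9 = 3596.6000; y_9 − T_9 = 3497 − 3596.6000 = -99.6000
t=14: T_14 = 4207.6000; y_14 − T_14 = 4108 − 4207.6000 = -99.6000
Mean deviation: (-99.8000 + -99.6000 + -99.6000) / 3 = -99.67

-99.67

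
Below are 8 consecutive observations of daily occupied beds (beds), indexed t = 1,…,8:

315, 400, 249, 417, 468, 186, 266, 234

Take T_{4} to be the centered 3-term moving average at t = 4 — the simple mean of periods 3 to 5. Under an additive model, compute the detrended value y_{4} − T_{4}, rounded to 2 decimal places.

39.00

Trend T_4 = (249 + 417 + 468) / 3 = 1134/3 = 378.0000
Detrended value: 417 − 378.0000 = 39.00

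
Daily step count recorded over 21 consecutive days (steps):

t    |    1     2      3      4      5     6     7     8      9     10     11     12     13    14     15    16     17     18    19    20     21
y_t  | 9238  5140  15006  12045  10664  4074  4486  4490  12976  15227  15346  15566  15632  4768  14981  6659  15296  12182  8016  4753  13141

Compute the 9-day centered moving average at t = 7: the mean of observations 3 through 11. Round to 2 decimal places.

Sum of periods 3–11: 15006 + 12045 + 10664 + 4074 + 4486 + 4490 + 12976 + 15227 + 15346 = 94314
Divide by 9: 94314 / 9 = 10479.33

10479.33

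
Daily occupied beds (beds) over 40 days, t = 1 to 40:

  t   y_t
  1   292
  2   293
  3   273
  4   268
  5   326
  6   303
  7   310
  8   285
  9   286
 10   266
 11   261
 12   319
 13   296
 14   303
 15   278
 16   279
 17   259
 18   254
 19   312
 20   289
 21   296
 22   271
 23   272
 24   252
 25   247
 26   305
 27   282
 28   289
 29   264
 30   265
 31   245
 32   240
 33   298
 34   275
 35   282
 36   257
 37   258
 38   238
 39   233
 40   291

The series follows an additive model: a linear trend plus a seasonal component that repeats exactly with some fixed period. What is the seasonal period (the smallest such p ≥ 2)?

7

First differences y_{t+1} − y_t: 1, -20, -5, 58, -23, 7, -25, 1, -20, -5, 58, -23, 7, -25, 1, -20, …
The difference pattern repeats every 7 terms and not for any smaller step, so p = 7.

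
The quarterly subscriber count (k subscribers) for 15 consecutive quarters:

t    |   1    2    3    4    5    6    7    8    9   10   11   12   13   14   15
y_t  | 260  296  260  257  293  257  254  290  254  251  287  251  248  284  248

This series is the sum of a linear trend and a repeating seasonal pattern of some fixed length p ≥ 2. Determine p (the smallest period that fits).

3

First differences y_{t+1} − y_t: 36, -36, -3, 36, -36, -3, 36, -36, …
The difference pattern repeats every 3 terms and not for any smaller step, so p = 3.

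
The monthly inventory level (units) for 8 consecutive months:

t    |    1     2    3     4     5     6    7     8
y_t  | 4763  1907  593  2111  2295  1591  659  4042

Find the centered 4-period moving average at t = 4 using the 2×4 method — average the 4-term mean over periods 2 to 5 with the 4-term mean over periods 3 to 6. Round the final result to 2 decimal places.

Sum over 2–5: 1907 + 593 + 2111 + 2295 = 6906
Sum over 3–6: 593 + 2111 + 2295 + 1591 = 6590
CMA at t=4 = (6906 + 6590) / (2·4) = 13496 / 8 = 1687.00

1687.00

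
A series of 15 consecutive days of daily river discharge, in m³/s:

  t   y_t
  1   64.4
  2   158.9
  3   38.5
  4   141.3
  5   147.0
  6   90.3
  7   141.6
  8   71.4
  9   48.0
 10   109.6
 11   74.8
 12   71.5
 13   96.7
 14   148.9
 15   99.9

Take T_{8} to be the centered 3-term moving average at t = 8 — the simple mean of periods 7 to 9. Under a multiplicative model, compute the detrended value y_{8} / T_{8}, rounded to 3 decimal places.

Trend T_8 = (141.6 + 71.4 + 48.0) / 3 = 261.0/3 = 87.00000
Ratio to trend: 71.4 / 87.00000 = 0.821

0.821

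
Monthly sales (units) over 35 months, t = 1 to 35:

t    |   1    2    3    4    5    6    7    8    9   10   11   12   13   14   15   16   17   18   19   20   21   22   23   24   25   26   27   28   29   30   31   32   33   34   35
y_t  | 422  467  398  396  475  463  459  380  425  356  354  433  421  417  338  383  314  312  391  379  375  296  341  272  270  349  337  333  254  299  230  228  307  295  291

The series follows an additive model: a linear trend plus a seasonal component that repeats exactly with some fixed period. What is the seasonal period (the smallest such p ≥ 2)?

First differences y_{t+1} − y_t: 45, -69, -2, 79, -12, -4, -79, 45, -69, -2, 79, -12, -4, -79, 45, -69, …
The difference pattern repeats every 7 terms and not for any smaller step, so p = 7.

7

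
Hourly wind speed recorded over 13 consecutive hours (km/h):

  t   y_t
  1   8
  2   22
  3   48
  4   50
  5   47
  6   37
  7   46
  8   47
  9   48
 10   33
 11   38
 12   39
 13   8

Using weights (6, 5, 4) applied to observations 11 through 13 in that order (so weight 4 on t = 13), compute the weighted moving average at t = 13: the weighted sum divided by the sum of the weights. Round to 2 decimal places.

30.33

Weighted sum: 6·38 + 5·39 + 4·8 = 228 + 195 + 32 = 455
Weight total: 6 + 5 + 4 = 15
WMA = 455 / 15 = 30.33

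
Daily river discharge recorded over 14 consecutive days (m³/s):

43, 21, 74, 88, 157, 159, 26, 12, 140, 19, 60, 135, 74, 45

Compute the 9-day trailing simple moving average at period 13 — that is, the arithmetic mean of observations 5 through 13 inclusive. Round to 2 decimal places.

Sum of periods 5–13: 157 + 159 + 26 + 12 + 140 + 19 + 60 + 135 + 74 = 782
Divide by 9: 782 / 9 = 86.89

86.89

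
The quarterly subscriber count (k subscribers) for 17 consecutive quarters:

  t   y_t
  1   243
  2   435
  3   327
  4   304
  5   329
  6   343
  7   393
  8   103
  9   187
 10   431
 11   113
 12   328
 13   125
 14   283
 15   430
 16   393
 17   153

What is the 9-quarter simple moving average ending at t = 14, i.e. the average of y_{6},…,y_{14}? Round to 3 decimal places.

Sum of periods 6–14: 343 + 393 + 103 + 187 + 431 + 113 + 328 + 125 + 283 = 2306
Divide by 9: 2306 / 9 = 256.222

256.222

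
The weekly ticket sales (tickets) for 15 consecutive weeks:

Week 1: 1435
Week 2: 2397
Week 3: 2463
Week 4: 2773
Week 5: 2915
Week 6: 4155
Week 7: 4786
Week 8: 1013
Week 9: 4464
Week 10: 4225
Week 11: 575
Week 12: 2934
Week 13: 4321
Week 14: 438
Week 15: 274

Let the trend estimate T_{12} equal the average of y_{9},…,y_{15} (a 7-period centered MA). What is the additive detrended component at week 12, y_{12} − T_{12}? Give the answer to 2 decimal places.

472.43

Trend T_12 = (4464 + 4225 + 575 + 2934 + 4321 + 438 + 274) / 7 = 17231/7 = 2461.5714
Detrended value: 2934 − 2461.5714 = 472.43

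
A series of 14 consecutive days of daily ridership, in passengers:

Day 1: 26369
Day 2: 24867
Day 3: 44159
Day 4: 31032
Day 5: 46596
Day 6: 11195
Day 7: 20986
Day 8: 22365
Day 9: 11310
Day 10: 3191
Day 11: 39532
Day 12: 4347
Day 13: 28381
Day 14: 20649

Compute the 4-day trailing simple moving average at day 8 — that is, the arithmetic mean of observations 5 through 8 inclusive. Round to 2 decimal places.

25285.50

Sum of periods 5–8: 46596 + 11195 + 20986 + 22365 = 101142
Divide by 4: 101142 / 4 = 25285.50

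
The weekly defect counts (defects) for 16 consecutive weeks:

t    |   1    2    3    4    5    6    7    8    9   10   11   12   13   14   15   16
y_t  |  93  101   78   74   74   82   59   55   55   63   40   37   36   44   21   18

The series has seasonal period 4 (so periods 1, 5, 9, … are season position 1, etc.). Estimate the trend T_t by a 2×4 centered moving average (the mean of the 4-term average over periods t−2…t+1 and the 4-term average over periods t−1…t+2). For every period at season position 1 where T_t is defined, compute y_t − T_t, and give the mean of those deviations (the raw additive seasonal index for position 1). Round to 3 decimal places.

Season position 1 occurs at t = 5, 9, 13 (where T_t is defined).
t=5: T_5 = 74.62500; y_5 − T_5 = 74 − 74.62500 = -0.62500
t=9: T_9 = 55.62500; y_9 − T_9 = 55 − 55.62500 = -0.62500
t=13: T_13 = 36.87500; y_13 − T_13 = 36 − 36.87500 = -0.87500
Mean deviation: (-0.62500 + -0.62500 + -0.87500) / 3 = -0.708

-0.708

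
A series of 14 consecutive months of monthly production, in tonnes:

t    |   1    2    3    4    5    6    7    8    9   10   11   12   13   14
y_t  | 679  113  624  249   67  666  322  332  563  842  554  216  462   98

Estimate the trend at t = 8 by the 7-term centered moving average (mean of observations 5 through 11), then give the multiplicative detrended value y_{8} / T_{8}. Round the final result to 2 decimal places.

0.69

Trend T_8 = (67 + 666 + 322 + 332 + 563 + 842 + 554) / 7 = 3346/7 = 478.0000
Ratio to trend: 332 / 478.0000 = 0.69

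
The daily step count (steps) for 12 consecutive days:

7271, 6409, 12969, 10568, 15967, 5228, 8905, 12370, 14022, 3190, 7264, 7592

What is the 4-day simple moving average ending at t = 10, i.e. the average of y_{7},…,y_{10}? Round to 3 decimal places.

9621.750

Sum of periods 7–10: 8905 + 12370 + 14022 + 3190 = 38487
Divide by 4: 38487 / 4 = 9621.750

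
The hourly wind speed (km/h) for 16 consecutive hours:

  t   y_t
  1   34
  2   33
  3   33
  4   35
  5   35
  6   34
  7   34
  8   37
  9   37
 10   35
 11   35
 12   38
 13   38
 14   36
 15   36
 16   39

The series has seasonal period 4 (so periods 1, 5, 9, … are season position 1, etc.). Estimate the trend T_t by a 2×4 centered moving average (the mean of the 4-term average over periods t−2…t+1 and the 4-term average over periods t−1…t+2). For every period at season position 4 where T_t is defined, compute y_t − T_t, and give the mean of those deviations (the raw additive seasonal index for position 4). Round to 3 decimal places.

Season position 4 occurs at t = 4, 8, 12 (where T_t is defined).
t=4: T_4 = 34.12500; y_4 − T_4 = 35 − 34.12500 = 0.87500
t=8: T_8 = 35.62500; y_8 − T_8 = 37 − 35.62500 = 1.37500
t=12: T_12 = 36.62500; y_12 − T_12 = 38 − 36.62500 = 1.37500
Mean deviation: (0.87500 + 1.37500 + 1.37500) / 3 = 1.208

1.208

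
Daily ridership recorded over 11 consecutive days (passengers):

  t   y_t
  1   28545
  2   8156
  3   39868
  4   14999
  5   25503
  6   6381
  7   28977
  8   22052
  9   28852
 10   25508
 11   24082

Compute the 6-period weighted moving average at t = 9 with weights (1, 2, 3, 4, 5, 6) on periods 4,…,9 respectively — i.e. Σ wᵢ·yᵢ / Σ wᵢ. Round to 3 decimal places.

Weighted sum: 1·14999 + 2·25503 + 3·6381 + 4·28977 + 5·22052 + 6·28852 = 14999 + 51006 + 19143 + 115908 + 110260 + 173112 = 484428
Weight total: 1 + 2 + 3 + 4 + 5 + 6 = 21
WMA = 484428 / 21 = 23068.000

23068.000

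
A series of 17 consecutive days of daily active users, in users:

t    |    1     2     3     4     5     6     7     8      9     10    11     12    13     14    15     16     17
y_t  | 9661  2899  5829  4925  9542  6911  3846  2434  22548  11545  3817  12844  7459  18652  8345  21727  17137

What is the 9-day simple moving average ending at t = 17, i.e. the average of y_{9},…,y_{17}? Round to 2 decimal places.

13786.00

Sum of periods 9–17: 22548 + 11545 + 3817 + 12844 + 7459 + 18652 + 8345 + 21727 + 17137 = 124074
Divide by 9: 124074 / 9 = 13786.00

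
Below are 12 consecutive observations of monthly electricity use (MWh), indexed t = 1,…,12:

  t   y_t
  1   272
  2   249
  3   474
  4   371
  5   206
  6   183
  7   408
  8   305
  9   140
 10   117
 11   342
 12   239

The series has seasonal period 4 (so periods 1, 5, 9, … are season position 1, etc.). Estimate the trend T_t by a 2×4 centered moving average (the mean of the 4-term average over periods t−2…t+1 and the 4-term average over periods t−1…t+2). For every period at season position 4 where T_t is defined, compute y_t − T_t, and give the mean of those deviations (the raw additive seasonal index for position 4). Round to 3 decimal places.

Season position 4 occurs at t = 4, 8 (where T_t is defined).
t=4: T_4 = 316.75000; y_4 − T_4 = 371 − 316.75000 = 54.25000
t=8: T_8 = 250.75000; y_8 − T_8 = 305 − 250.75000 = 54.25000
Mean deviation: (54.25000 + 54.25000) / 2 = 54.250

54.250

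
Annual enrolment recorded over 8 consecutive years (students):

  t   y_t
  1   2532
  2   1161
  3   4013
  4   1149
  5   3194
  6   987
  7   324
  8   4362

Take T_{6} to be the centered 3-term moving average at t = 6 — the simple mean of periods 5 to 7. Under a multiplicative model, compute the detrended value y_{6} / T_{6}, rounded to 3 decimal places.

0.657

Trend T_6 = (3194 + 987 + 324) / 3 = 4505/3 = 1501.66667
Ratio to trend: 987 / 1501.66667 = 0.657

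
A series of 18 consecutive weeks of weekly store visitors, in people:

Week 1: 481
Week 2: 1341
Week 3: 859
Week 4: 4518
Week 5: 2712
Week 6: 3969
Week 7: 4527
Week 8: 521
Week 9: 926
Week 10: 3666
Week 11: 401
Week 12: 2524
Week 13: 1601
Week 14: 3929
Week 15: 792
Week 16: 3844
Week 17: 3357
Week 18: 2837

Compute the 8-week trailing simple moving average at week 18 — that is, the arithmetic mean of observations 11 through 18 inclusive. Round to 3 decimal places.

2410.625

Sum of periods 11–18: 401 + 2524 + 1601 + 3929 + 792 + 3844 + 3357 + 2837 = 19285
Divide by 8: 19285 / 8 = 2410.625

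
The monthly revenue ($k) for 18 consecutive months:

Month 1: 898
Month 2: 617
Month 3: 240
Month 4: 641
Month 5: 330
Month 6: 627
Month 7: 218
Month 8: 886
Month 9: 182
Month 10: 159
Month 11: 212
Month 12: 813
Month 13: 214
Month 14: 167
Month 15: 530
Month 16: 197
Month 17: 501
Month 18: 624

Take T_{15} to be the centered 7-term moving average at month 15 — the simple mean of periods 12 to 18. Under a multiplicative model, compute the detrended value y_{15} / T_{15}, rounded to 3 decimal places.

Trend T_15 = (813 + 214 + 167 + 530 + 197 + 501 + 624) / 7 = 3046/7 = 435.14286
Ratio to trend: 530 / 435.14286 = 1.218

1.218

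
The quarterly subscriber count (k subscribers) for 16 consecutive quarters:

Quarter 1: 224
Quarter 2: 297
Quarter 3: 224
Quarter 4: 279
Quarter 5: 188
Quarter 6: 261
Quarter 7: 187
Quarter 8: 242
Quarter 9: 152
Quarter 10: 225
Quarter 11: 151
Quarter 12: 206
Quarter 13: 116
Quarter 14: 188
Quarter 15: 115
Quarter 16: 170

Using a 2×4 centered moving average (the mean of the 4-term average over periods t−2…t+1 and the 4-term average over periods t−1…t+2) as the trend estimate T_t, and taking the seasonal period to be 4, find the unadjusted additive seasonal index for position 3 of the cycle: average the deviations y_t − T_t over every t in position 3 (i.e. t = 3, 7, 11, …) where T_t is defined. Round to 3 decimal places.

Season position 3 occurs at t = 3, 7, 11 (where T_t is defined).
t=3: T_3 = 251.50000; y_3 − T_3 = 224 − 251.50000 = -27.50000
t=7: T_7 = 215.00000; y_7 − T_7 = 187 − 215.00000 = -28.00000
t=11: T_11 = 179.00000; y_11 − T_11 = 151 − 179.00000 = -28.00000
Mean deviation: (-27.50000 + -28.00000 + -28.00000) / 3 = -27.833

-27.833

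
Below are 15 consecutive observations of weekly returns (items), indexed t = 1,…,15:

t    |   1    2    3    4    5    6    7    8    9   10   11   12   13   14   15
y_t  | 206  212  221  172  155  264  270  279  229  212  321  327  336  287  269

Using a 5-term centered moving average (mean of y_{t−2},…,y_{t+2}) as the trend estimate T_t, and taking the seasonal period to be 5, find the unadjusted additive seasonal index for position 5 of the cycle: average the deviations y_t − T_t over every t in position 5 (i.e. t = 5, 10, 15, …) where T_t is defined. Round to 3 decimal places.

-61.500

Season position 5 occurs at t = 5, 10 (where T_t is defined).
t=5: T_5 = 216.40000; y_5 − T_5 = 155 − 216.40000 = -61.40000
t=10: T_10 = 273.60000; y_10 − T_10 = 212 − 273.60000 = -61.60000
Mean deviation: (-61.40000 + -61.60000) / 2 = -61.500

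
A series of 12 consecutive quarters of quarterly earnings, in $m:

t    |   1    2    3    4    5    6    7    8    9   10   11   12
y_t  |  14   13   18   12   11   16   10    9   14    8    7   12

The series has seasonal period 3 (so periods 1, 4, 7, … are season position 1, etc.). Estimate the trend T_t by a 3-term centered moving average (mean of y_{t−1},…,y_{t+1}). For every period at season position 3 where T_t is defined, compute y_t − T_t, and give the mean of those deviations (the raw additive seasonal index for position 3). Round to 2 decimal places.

3.67

Season position 3 occurs at t = 3, 6, 9 (where T_t is defined).
t=3: T_3 = 14.3333; y_3 − T_3 = 18 − 14.3333 = 3.6667
t=6: T_6 = 12.3333; y_6 − T_6 = 16 − 12.3333 = 3.6667
t=9: T_9 = 10.3333; y_9 − T_9 = 14 − 10.3333 = 3.6667
Mean deviation: (3.6667 + 3.6667 + 3.6667) / 3 = 3.67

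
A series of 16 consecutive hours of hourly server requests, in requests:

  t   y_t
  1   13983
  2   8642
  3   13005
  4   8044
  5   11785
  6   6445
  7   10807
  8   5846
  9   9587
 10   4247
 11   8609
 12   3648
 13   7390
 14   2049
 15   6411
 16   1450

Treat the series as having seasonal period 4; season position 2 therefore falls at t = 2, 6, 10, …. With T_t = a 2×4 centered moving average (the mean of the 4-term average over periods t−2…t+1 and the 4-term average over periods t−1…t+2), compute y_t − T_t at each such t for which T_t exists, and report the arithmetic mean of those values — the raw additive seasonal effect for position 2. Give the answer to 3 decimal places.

Season position 2 occurs at t = 6, 10, 14 (where T_t is defined).
t=6: T_6 = 8995.50000; y_6 − T_6 = 6445 − 8995.50000 = -2550.50000
t=10: T_10 = 6797.50000; y_10 − T_10 = 4247 − 6797.50000 = -2550.50000
t=14: T_14 = 4599.75000; y_14 − T_14 = 2049 − 4599.75000 = -2550.75000
Mean deviation: (-2550.50000 + -2550.50000 + -2550.75000) / 3 = -2550.583

-2550.583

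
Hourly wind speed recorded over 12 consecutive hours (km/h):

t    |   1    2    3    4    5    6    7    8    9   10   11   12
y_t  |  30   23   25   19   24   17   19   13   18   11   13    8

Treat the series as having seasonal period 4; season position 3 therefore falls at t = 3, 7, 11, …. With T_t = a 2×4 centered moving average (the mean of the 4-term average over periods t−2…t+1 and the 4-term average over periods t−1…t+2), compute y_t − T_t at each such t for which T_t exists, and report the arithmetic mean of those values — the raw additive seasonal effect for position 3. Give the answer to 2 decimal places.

Season position 3 occurs at t = 3, 7 (where T_t is defined).
t=3: T_3 = 23.5000; y_3 − T_3 = 25 − 23.5000 = 1.5000
t=7: T_7 = 17.5000; y_7 − T_7 = 19 − 17.5000 = 1.5000
Mean deviation: (1.5000 + 1.5000) / 2 = 1.50

1.50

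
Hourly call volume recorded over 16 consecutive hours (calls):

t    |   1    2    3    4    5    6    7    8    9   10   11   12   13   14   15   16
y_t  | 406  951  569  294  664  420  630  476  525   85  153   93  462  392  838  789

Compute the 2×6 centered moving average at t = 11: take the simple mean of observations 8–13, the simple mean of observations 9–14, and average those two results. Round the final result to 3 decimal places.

292.000

Sum over 8–13: 476 + 525 + 85 + 153 + 93 + 462 = 1794
Sum over 9–14: 525 + 85 + 153 + 93 + 462 + 392 = 1710
CMA at t=11 = (1794 + 1710) / (2·6) = 3504 / 12 = 292.000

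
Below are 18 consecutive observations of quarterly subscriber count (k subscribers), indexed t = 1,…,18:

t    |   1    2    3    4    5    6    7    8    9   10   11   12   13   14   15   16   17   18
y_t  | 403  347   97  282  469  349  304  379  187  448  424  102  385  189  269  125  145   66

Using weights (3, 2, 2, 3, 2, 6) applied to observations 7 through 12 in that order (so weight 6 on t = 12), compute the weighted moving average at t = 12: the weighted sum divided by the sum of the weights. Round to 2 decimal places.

Weighted sum: 3·304 + 2·379 + 2·187 + 3·448 + 2·424 + 6·102 = 912 + 758 + 374 + 1344 + 848 + 612 = 4848
Weight total: 3 + 2 + 2 + 3 + 2 + 6 = 18
WMA = 4848 / 18 = 269.33

269.33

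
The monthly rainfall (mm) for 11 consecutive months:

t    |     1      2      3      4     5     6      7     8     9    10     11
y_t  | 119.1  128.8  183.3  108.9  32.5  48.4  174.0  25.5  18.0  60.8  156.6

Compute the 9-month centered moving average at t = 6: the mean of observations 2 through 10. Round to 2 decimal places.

86.69

Sum of periods 2–10: 128.8 + 183.3 + 108.9 + 32.5 + 48.4 + 174.0 + 25.5 + 18.0 + 60.8 = 780.2
Divide by 9: 780.2 / 9 = 86.69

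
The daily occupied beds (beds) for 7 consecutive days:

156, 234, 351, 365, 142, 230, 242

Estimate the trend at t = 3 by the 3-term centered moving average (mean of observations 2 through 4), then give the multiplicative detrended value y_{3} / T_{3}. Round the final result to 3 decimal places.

1.108

Trend T_3 = (234 + 351 + 365) / 3 = 950/3 = 316.66667
Ratio to trend: 351 / 316.66667 = 1.108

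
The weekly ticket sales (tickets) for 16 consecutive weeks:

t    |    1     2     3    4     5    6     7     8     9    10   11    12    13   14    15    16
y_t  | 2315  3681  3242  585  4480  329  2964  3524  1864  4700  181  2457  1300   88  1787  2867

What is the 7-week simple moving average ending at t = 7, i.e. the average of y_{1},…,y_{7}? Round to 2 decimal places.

2513.71

Sum of periods 1–7: 2315 + 3681 + 3242 + 585 + 4480 + 329 + 2964 = 17596
Divide by 7: 17596 / 7 = 2513.71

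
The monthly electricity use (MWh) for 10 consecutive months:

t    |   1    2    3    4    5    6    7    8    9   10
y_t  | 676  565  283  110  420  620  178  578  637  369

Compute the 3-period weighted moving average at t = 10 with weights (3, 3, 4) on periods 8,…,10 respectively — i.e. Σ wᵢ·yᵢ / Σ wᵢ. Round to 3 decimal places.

Weighted sum: 3·578 + 3·637 + 4·369 = 1734 + 1911 + 1476 = 5121
Weight total: 3 + 3 + 4 = 10
WMA = 5121 / 10 = 512.100

512.100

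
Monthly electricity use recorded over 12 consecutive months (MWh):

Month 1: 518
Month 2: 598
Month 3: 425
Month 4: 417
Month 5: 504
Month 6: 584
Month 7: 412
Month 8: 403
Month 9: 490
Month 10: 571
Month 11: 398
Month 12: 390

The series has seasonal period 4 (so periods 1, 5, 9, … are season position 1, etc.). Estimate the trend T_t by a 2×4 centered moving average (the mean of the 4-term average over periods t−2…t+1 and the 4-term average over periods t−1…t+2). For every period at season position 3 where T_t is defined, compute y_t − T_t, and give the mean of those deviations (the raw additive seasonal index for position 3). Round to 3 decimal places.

-62.375

Season position 3 occurs at t = 3, 7 (where T_t is defined).
t=3: T_3 = 487.75000; y_3 − T_3 = 425 − 487.75000 = -62.75000
t=7: T_7 = 474.00000; y_7 − T_7 = 412 − 474.00000 = -62.00000
Mean deviation: (-62.75000 + -62.00000) / 2 = -62.375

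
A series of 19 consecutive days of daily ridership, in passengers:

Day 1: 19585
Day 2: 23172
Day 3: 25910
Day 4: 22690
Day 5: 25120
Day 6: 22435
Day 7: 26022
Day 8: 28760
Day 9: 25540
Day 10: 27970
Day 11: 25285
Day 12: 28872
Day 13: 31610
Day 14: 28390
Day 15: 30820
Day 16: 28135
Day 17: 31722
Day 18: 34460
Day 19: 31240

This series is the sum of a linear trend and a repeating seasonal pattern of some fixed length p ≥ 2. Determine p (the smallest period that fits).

First differences y_{t+1} − y_t: 3587, 2738, -3220, 2430, -2685, 3587, 2738, -3220, 2430, -2685, 3587, 2738, …
The difference pattern repeats every 5 terms and not for any smaller step, so p = 5.

5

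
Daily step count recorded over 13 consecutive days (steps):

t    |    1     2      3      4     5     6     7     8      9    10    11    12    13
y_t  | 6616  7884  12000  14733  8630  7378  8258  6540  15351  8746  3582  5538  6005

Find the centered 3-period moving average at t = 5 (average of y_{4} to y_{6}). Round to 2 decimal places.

Sum of periods 4–6: 14733 + 8630 + 7378 = 30741
Divide by 3: 30741 / 3 = 10247.00

10247.00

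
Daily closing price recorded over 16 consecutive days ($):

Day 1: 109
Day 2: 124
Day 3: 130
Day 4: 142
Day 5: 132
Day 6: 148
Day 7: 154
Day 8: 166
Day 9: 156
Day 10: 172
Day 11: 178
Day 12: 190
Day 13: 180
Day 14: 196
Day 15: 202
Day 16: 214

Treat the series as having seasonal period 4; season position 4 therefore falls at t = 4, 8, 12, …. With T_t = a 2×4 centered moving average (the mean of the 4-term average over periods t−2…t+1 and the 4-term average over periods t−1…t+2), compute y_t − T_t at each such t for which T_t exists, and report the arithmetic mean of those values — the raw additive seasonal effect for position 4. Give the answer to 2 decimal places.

Season position 4 occurs at t = 4, 8, 12 (where T_t is defined).
t=4: T_4 = 135.0000; y_4 − T_4 = 142 − 135.0000 = 7.0000
t=8: T_8 = 159.0000; y_8 − T_8 = 166 − 159.0000 = 7.0000
t=12: T_12 = 183.0000; y_12 − T_12 = 190 − 183.0000 = 7.0000
Mean deviation: (7.0000 + 7.0000 + 7.0000) / 3 = 7.00

7.00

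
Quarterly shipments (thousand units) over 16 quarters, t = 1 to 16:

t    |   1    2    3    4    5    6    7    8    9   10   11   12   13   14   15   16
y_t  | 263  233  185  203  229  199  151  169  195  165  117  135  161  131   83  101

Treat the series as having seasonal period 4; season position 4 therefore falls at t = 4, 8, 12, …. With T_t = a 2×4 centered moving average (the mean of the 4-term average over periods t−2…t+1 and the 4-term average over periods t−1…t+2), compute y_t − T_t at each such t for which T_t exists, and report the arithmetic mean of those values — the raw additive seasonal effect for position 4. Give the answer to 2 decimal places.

-5.25

Season position 4 occurs at t = 4, 8, 12 (where T_t is defined).
t=4: T_4 = 208.2500; y_4 − T_4 = 203 − 208.2500 = -5.2500
t=8: T_8 = 174.2500; y_8 − T_8 = 169 − 174.2500 = -5.2500
t=12: T_12 = 140.2500; y_12 − T_12 = 135 − 140.2500 = -5.2500
Mean deviation: (-5.2500 + -5.2500 + -5.2500) / 3 = -5.25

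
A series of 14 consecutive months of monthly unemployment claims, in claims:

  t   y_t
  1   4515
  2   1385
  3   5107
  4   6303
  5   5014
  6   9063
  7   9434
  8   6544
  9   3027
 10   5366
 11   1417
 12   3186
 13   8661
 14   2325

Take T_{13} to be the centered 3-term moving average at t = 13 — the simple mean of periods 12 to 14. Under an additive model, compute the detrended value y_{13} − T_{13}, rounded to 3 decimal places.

3937.000

Trend T_13 = (3186 + 8661 + 2325) / 3 = 14172/3 = 4724.00000
Detrended value: 8661 − 4724.00000 = 3937.000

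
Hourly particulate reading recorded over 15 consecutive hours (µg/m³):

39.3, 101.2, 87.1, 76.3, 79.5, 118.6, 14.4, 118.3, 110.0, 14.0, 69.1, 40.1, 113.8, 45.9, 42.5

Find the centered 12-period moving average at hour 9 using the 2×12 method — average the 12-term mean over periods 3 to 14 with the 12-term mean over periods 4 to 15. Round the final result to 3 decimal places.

72.067

Sum over 3–14: 87.1 + 76.3 + 79.5 + 118.6 + 14.4 + 118.3 + 110.0 + 14.0 + 69.1 + 40.1 + 113.8 + 45.9 = 887.1
Sum over 4–15: 76.3 + 79.5 + 118.6 + 14.4 + 118.3 + 110.0 + 14.0 + 69.1 + 40.1 + 113.8 + 45.9 + 42.5 = 842.5
CMA at t=9 = (887.1 + 842.5) / (2·12) = 1729.6 / 24 = 72.067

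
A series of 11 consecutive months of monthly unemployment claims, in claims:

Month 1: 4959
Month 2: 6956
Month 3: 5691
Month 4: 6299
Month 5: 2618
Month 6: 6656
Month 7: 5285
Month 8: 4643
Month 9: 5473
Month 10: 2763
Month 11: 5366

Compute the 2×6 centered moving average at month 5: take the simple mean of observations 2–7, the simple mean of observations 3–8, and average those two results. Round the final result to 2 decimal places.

5391.42

Sum over 2–7: 6956 + 5691 + 6299 + 2618 + 6656 + 5285 = 33505
Sum over 3–8: 5691 + 6299 + 2618 + 6656 + 5285 + 4643 = 31192
CMA at t=5 = (33505 + 31192) / (2·6) = 64697 / 12 = 5391.42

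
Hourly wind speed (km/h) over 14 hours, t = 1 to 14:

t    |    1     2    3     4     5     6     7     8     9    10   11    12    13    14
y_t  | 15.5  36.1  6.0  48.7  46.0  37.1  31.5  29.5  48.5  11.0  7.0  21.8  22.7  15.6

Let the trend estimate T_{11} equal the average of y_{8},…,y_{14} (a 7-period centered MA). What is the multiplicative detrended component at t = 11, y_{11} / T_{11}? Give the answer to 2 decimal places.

0.31

Trend T_11 = (29.5 + 48.5 + 11.0 + 7.0 + 21.8 + 22.7 + 15.6) / 7 = 156.1/7 = 22.3000
Ratio to trend: 7.0 / 22.3000 = 0.31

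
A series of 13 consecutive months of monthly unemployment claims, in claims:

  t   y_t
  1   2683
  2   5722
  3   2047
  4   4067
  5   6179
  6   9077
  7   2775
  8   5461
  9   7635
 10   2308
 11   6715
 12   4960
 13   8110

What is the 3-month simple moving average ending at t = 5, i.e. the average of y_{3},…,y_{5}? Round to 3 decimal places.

4097.667

Sum of periods 3–5: 2047 + 4067 + 6179 = 12293
Divide by 3: 12293 / 3 = 4097.667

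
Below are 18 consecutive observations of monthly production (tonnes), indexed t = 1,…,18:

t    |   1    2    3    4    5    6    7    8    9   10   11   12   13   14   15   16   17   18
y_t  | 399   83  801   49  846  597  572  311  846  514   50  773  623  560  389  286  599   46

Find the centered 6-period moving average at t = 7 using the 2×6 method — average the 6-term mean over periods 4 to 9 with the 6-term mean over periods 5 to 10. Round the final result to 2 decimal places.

Sum over 4–9: 49 + 846 + 597 + 572 + 311 + 846 = 3221
Sum over 5–10: 846 + 597 + 572 + 311 + 846 + 514 = 3686
CMA at t=7 = (3221 + 3686) / (2·6) = 6907 / 12 = 575.58

575.58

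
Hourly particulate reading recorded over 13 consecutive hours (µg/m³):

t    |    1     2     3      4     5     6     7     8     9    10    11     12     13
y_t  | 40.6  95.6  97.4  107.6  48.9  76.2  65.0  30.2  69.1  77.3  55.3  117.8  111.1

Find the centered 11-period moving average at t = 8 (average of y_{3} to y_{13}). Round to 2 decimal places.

Sum of periods 3–13: 97.4 + 107.6 + 48.9 + 76.2 + 65.0 + 30.2 + 69.1 + 77.3 + 55.3 + 117.8 + 111.1 = 855.9
Divide by 11: 855.9 / 11 = 77.81

77.81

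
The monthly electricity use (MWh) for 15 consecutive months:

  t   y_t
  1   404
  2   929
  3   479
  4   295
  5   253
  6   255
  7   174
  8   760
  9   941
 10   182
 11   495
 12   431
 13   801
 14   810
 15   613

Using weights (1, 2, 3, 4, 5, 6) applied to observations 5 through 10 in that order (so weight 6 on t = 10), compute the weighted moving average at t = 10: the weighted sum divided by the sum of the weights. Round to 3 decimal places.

Weighted sum: 1·253 + 2·255 + 3·174 + 4·760 + 5·941 + 6·182 = 253 + 510 + 522 + 3040 + 4705 + 1092 = 10122
Weight total: 1 + 2 + 3 + 4 + 5 + 6 = 21
WMA = 10122 / 21 = 482.000

482.000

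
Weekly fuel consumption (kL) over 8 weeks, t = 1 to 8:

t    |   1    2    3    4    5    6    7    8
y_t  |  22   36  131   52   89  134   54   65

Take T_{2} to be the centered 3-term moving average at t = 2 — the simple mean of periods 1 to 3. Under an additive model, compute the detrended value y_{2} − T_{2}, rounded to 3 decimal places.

Trend T_2 = (22 + 36 + 131) / 3 = 189/3 = 63.00000
Detrended value: 36 − 63.00000 = -27.000

-27.000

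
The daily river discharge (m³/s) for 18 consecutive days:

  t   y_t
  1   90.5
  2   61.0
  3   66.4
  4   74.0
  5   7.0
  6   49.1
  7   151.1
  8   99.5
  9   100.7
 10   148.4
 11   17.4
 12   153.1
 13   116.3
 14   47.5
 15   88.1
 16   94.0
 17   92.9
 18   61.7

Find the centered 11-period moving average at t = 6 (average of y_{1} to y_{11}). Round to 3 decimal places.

Sum of periods 1–11: 90.5 + 61.0 + 66.4 + 74.0 + 7.0 + 49.1 + 151.1 + 99.5 + 100.7 + 148.4 + 17.4 = 865.1
Divide by 11: 865.1 / 11 = 78.645

78.645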